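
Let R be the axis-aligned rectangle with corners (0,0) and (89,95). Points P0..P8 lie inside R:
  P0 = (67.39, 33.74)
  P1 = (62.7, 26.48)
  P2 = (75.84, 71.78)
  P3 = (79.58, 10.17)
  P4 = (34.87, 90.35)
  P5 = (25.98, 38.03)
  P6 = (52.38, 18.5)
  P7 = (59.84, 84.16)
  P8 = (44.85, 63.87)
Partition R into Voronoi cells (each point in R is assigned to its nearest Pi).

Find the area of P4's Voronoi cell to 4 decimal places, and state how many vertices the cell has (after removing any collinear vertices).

Area of P4's cell: 1087.7459 (5 vertices)

1. box [0,89]×[0,95]: [(0, 0) (89, 0) (89, 95) (0, 95)]
2. ⊥bis P4·P0 via (51.13,62.045): [(0, 32.673) (89, 83.7997) (89, 95) (0, 95)]  |A|=3271.9647
3. ⊥bis P4·P1 via (48.785,58.415): [(0, 37.158) (32.3291, 51.2447) (89, 83.7997) (89, 95) (0, 95)]  |A|=3199.4677
4. ⊥bis P4·P2 via (55.355,81.065): [(0, 37.158) (32.3291, 51.2447) (45.1865, 58.6307) (61.6712, 95) (0, 95)]  |A|=2457.1393
5. ⊥bis P4·P3 via (57.225,50.26): [(0, 37.158) (32.3291, 51.2447) (45.1865, 58.6307) (61.6712, 95) (0, 95)]  |A|=2457.1393
6. ⊥bis P4·P5 via (30.425,64.19): [(0, 69.3597) (46.4705, 61.4636) (61.6712, 95) (0, 95)]  |A|=1629.8729
7. ⊥bis P4·P6 via (43.625,54.425): [(0, 69.3597) (46.4705, 61.4636) (61.6712, 95) (0, 95)]  |A|=1629.8729
8. ⊥bis P4·P7 via (47.355,87.255): [(0, 69.3597) (41.1841, 62.3619) (49.275, 95) (0, 95)]  |A|=1332.1074
9. ⊥bis P4·P8 via (39.86,77.11): [(0, 69.3597) (13.2999, 67.0998) (45.3533, 79.1804) (49.275, 95) (0, 95)]  |A|=1087.7459
10. canonical 5-gon: [(0, 69.3597) (13.2999, 67.0998) (45.3533, 79.1804) (49.275, 95) (0, 95)]
11. shoelace: 1087.7459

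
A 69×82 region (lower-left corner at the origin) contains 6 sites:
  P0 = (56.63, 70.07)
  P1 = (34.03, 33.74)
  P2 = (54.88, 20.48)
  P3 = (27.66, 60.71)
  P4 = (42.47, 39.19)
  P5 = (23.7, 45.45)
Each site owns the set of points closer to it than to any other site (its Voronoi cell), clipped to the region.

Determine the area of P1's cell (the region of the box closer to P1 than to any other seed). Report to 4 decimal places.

1. box [0,69]×[0,82]: [(0, 0) (69, 0) (69, 82) (0, 82)]
2. ⊥bis P1·P0 via (45.33,51.905): [(0, 80.1037) (0, 0) (69, 0) (69, 37.1805)]  |A|=4046.3033
3. ⊥bis P1·P2 via (44.455,27.11): [(56.0019, 45.2663) (0, 80.1037) (0, 0) (27.2138, 0)]  |A|=2858.9125
4. ⊥bis P1·P3 via (30.845,47.225): [(56.0019, 45.2663) (46.7967, 50.9926) (0, 39.9398) (0, 0) (27.2138, 0)]  |A|=1919.1434
5. ⊥bis P1·P4 via (38.25,36.465): [(44.3735, 26.9819) (31.2414, 47.3186) (0, 39.9398) (0, 0) (27.2138, 0)]  |A|=1619.3993
6. ⊥bis P1·P5 via (28.865,39.595): [(44.3735, 26.9819) (33.5564, 43.7336) (0, 14.1317) (0, 0) (27.2138, 0)]  |A|=1121.8431
7. canonical 5-gon: [(44.3735, 26.9819) (33.5564, 43.7336) (0, 14.1317) (0, 0) (27.2138, 0)]
8. shoelace: 1121.8431

Area of P1's cell: 1121.8431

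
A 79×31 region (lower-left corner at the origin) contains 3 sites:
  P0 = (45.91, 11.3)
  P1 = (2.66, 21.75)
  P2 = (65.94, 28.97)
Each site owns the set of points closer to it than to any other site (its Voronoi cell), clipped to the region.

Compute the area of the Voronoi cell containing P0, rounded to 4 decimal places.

Area of P0's cell: 1115.2730

1. box [0,79]×[0,31]: [(0, 0) (79, 0) (79, 31) (0, 31)]
2. ⊥bis P0·P1 via (24.285,16.525): [(20.2923, 0) (79, 0) (79, 31) (27.7824, 31)]  |A|=1703.8424
3. ⊥bis P0·P2 via (55.925,20.135): [(20.2923, 0) (73.6876, 0) (46.3401, 31) (27.7824, 31)]  |A|=1115.273
4. canonical 4-gon: [(20.2923, 0) (73.6876, 0) (46.3401, 31) (27.7824, 31)]
5. shoelace: 1115.273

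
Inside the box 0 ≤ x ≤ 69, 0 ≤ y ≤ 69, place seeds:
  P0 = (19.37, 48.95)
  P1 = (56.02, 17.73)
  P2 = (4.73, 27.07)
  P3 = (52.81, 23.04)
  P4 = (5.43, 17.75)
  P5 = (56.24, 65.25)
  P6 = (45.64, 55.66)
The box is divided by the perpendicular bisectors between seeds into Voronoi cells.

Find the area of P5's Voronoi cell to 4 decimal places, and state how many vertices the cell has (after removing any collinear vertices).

Area of P5's cell: 364.6170 (4 vertices)

1. box [0,69]×[0,69]: [(0, 0) (69, 0) (69, 69) (0, 69)]
2. ⊥bis P5·P0 via (37.805,57.1): [(63.0486, 0) (69, 0) (69, 69) (32.5441, 69)]  |A|=1463.0539
3. ⊥bis P5·P1 via (56.13,41.49): [(44.6827, 41.543) (69, 41.4304) (69, 69) (32.5441, 69)]  |A|=835.6946
4. ⊥bis P5·P2 via (30.485,46.16): [(44.6827, 41.543) (69, 41.4304) (69, 69) (32.5441, 69)]  |A|=835.6946
5. ⊥bis P5·P3 via (54.525,44.145): [(43.1227, 45.0716) (69, 42.9688) (69, 69) (32.5441, 69)]  |A|=772.9758
6. ⊥bis P5·P4 via (30.835,41.5): [(43.1227, 45.0716) (69, 42.9688) (69, 69) (32.5441, 69)]  |A|=772.9758
7. ⊥bis P5·P6 via (50.94,60.455): [(66.5824, 43.1652) (69, 42.9688) (69, 69) (43.2092, 69)]  |A|=364.617
8. canonical 4-gon: [(66.5824, 43.1652) (69, 42.9688) (69, 69) (43.2092, 69)]
9. shoelace: 364.617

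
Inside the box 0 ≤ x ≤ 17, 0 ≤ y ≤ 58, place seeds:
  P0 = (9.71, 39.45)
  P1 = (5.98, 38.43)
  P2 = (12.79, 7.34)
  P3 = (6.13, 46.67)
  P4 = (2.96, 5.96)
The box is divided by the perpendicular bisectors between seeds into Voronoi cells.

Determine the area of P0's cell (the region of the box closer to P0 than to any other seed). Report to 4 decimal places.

1. box [0,17]×[0,58]: [(0, 0) (17, 0) (17, 58) (0, 58)]
2. ⊥bis P0·P1 via (7.845,38.94): [(17, 5.4614) (17, 58) (2.6329, 58)]  |A|=377.414
3. ⊥bis P0·P2 via (11.25,23.395): [(12.0743, 23.4741) (17, 23.9465) (17, 58) (2.6329, 58)]  |A|=331.8878
4. ⊥bis P0·P3 via (7.92,43.06): [(6.8618, 42.5353) (12.0743, 23.4741) (17, 23.9465) (17, 47.5623)]  |A|=167.8866
5. ⊥bis P0·P4 via (6.335,22.705): [(6.8618, 42.5353) (12.0743, 23.4741) (17, 23.9465) (17, 47.5623)]  |A|=167.8866
6. canonical 4-gon: [(6.8618, 42.5353) (12.0743, 23.4741) (17, 23.9465) (17, 47.5623)]
7. shoelace: 167.8866

Area of P0's cell: 167.8866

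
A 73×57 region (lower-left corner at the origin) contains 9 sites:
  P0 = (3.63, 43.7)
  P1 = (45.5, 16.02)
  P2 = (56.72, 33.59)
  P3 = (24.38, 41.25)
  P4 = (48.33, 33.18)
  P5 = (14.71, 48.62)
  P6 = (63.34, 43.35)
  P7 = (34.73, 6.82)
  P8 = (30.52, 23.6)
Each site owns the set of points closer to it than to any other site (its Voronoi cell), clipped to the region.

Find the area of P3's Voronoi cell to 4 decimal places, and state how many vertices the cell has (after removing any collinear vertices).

Area of P3's cell: 501.5947 (5 vertices)

1. box [0,73]×[0,57]: [(0, 0) (73, 0) (73, 57) (0, 57)]
2. ⊥bis P3·P0 via (14.005,42.475): [(8.9899, 0) (73, 0) (73, 57) (15.72, 57)]  |A|=3456.7684
3. ⊥bis P3·P1 via (34.94,28.635): [(9.8955, 7.6703) (68.8249, 57) (15.72, 57)]  |A|=1309.824
4. ⊥bis P3·P2 via (40.55,37.42): [(9.8955, 7.6703) (39.342, 32.3199) (45.1877, 57) (15.72, 57)]  |A|=1018.1398
5. ⊥bis P3·P4 via (36.355,37.215): [(9.8955, 7.6703) (32.884, 26.914) (43.0216, 57) (15.72, 57)]  |A|=921.6645
6. ⊥bis P3·P5 via (19.545,44.935): [(13.3331, 36.7845) (9.8955, 7.6703) (32.884, 26.914) (43.0216, 57) (28.7404, 57)]  |A|=790.0583
7. ⊥bis P3·P6 via (43.86,42.3): [(13.3331, 36.7845) (9.8955, 7.6703) (32.884, 26.914) (43.0216, 57) (28.7404, 57)]  |A|=790.0583
8. ⊥bis P3·P7 via (29.555,24.035): [(13.3331, 36.7845) (11.1754, 18.5099) (29.3831, 23.9833) (32.884, 26.914) (43.0216, 57) (28.7404, 57)]  |A|=694.8788
9. ⊥bis P3·P8 via (27.45,32.425): [(13.3331, 36.7845) (12.1916, 27.117) (35.7091, 35.2981) (43.0216, 57) (28.7404, 57)]  |A|=501.5947
10. canonical 5-gon: [(13.3331, 36.7845) (12.1916, 27.117) (35.7091, 35.2981) (43.0216, 57) (28.7404, 57)]
11. shoelace: 501.5947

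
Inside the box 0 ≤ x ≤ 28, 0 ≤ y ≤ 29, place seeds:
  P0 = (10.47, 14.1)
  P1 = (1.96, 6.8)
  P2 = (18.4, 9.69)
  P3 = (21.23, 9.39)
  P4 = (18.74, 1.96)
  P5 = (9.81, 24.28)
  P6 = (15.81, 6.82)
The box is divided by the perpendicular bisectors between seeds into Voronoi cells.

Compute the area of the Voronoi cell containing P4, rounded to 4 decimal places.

Area of P4's cell: 64.7500

1. box [0,28]×[0,29]: [(0, 0) (28, 0) (28, 29) (0, 29)]
2. ⊥bis P4·P0 via (14.605,8.03): [(2.8173, 0) (28, 0) (28, 17.1549)]  |A|=216.0036
3. ⊥bis P4·P1 via (10.35,4.38): [(10.6197, 5.3152) (9.0866, 0) (28, 0) (28, 17.1549)]  |A|=199.3424
4. ⊥bis P4·P2 via (18.57,5.825): [(10.8711, 5.4864) (10.6197, 5.3152) (9.0866, 0) (28, 0) (28, 6.2398)]  |A|=105.8598
5. ⊥bis P4·P3 via (19.985,5.675): [(19.4252, 5.8626) (10.8711, 5.4864) (10.6197, 5.3152) (9.0866, 0) (28, 0) (28, 2.989)]  |A|=91.9222
6. ⊥bis P4·P5 via (14.275,13.12): [(19.4252, 5.8626) (10.8711, 5.4864) (10.6197, 5.3152) (9.0866, 0) (28, 0) (28, 2.989)]  |A|=91.9222
7. ⊥bis P4·P6 via (17.275,4.39): [(19.6131, 5.7996) (9.9933, 0) (28, 0) (28, 2.989)]  |A|=64.75
8. canonical 4-gon: [(19.6131, 5.7996) (9.9933, 0) (28, 0) (28, 2.989)]
9. shoelace: 64.75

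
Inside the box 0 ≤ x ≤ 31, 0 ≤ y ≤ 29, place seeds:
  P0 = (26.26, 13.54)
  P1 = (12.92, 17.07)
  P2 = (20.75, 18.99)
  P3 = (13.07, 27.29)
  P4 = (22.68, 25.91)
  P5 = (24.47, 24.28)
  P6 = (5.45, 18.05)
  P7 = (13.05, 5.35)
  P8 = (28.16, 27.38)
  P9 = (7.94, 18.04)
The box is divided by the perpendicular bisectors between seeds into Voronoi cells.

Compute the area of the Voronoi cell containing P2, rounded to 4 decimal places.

Area of P2's cell: 67.3174

1. box [0,31]×[0,29]: [(0, 0) (31, 0) (31, 29) (0, 29)]
2. ⊥bis P2·P0 via (23.505,16.265): [(0, 0) (7.4171, 0) (31, 23.8425) (31, 29) (0, 29)]  |A|=617.8624
3. ⊥bis P2·P1 via (16.835,18.03): [(18.5069, 11.2119) (31, 23.8425) (31, 29) (14.145, 29)]  |A|=182.1258
4. ⊥bis P2·P3 via (16.91,23.14): [(15.8276, 22.1384) (18.5069, 11.2119) (31, 23.8425) (31, 29) (23.2431, 29)]  |A|=150.9124
5. ⊥bis P2·P4 via (21.715,22.45): [(17.4499, 23.6395) (15.8276, 22.1384) (18.5069, 11.2119) (27.9129, 20.7214)]  |A|=74.3473
6. ⊥bis P2·P5 via (22.61,21.635): [(21.2775, 22.572) (17.4499, 23.6395) (15.8276, 22.1384) (18.5069, 11.2119) (26.2705, 19.0609)]  |A|=67.3186
7. ⊥bis P2·P6 via (13.1,18.52): [(21.2775, 22.572) (17.4499, 23.6395) (15.8276, 22.1384) (18.5069, 11.2119) (26.2705, 19.0609)]  |A|=67.3186
8. ⊥bis P2·P7 via (16.9,12.17): [(21.2775, 22.572) (17.4499, 23.6395) (15.8276, 22.1384) (18.4924, 11.2711) (18.5393, 11.2446) (26.2705, 19.0609)]  |A|=67.3174
9. ⊥bis P2·P8 via (24.455,23.185): [(21.2775, 22.572) (17.4499, 23.6395) (15.8276, 22.1384) (18.4924, 11.2711) (18.5393, 11.2446) (26.2705, 19.0609)]  |A|=67.3174
10. ⊥bis P2·P9 via (14.345,18.515): [(21.2775, 22.572) (17.4499, 23.6395) (15.8276, 22.1384) (18.4924, 11.2711) (18.5393, 11.2446) (26.2705, 19.0609)]  |A|=67.3174
11. canonical 6-gon: [(21.2775, 22.572) (17.4499, 23.6395) (15.8276, 22.1384) (18.4924, 11.2711) (18.5393, 11.2446) (26.2705, 19.0609)]
12. shoelace: 67.3174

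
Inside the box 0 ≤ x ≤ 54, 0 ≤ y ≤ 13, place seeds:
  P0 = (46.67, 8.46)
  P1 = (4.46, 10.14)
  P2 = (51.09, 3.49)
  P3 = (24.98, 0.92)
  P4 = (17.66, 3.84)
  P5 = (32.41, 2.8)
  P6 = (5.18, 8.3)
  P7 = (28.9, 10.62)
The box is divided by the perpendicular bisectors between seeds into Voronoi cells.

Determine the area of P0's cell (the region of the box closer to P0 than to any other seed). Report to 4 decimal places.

Area of P0's cell: 127.7083

1. box [0,54]×[0,13]: [(0, 0) (54, 0) (54, 13) (0, 13)]
2. ⊥bis P0·P1 via (25.565,9.3): [(25.1949, 0) (54, 0) (54, 13) (25.7123, 13)]  |A|=371.1038
3. ⊥bis P0·P2 via (48.88,5.975): [(25.1949, 0) (42.1615, 0) (54, 10.5284) (54, 13) (25.7123, 13)]  |A|=308.7835
4. ⊥bis P0·P3 via (35.825,4.69): [(37.4554, 0) (42.1615, 0) (54, 10.5284) (54, 13) (32.9362, 13)]  |A|=182.1344
5. ⊥bis P0·P4 via (32.165,6.15): [(37.4554, 0) (42.1615, 0) (54, 10.5284) (54, 13) (32.9362, 13)]  |A|=182.1344
6. ⊥bis P0·P5 via (39.54,5.63): [(41.7746, 0) (42.1615, 0) (54, 10.5284) (54, 13) (36.6147, 13)]  |A|=130.1489
7. ⊥bis P0·P6 via (25.925,8.38): [(41.7746, 0) (42.1615, 0) (54, 10.5284) (54, 13) (36.6147, 13)]  |A|=130.1489
8. ⊥bis P0·P7 via (37.785,9.54): [(37.8326, 9.9317) (41.7746, 0) (42.1615, 0) (54, 10.5284) (54, 13) (38.2056, 13)]  |A|=127.7083
9. canonical 6-gon: [(37.8326, 9.9317) (41.7746, 0) (42.1615, 0) (54, 10.5284) (54, 13) (38.2056, 13)]
10. shoelace: 127.7083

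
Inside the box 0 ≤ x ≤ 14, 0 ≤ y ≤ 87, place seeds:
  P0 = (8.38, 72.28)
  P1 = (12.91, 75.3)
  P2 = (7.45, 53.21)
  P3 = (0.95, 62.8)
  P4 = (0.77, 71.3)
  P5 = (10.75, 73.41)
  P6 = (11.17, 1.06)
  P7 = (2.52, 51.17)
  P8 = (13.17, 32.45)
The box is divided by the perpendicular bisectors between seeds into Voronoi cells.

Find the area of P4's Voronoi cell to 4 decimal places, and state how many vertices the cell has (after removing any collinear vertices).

Area of P4's cell: 77.4223 (5 vertices)

1. box [0,14]×[0,87]: [(0, 0) (14, 0) (14, 87) (0, 87)]
2. ⊥bis P4·P0 via (4.575,71.79): [(0, 0) (13.82, 0) (2.6163, 87) (0, 87)]  |A|=714.9771
3. ⊥bis P4·P1 via (6.84,73.3): [(0, 0) (13.82, 0) (2.8025, 85.5537) (2.326, 87) (0, 87)]  |A|=714.7672
4. ⊥bis P4·P2 via (4.11,62.255): [(0, 60.7373) (5.726, 62.8518) (2.8025, 85.5537) (2.326, 87) (0, 87)]  |A|=106.5702
5. ⊥bis P4·P3 via (0.86,67.05): [(0, 67.0318) (5.1736, 67.1413) (2.8025, 85.5537) (2.326, 87) (0, 87)]  |A|=77.4223
6. ⊥bis P4·P5 via (5.76,72.355): [(0, 67.0318) (5.1736, 67.1413) (2.8025, 85.5537) (2.326, 87) (0, 87)]  |A|=77.4223
7. ⊥bis P4·P6 via (5.97,36.18): [(0, 67.0318) (5.1736, 67.1413) (2.8025, 85.5537) (2.326, 87) (0, 87)]  |A|=77.4223
8. ⊥bis P4·P7 via (1.645,61.235): [(0, 67.0318) (5.1736, 67.1413) (2.8025, 85.5537) (2.326, 87) (0, 87)]  |A|=77.4223
9. ⊥bis P4·P8 via (6.97,51.875): [(0, 67.0318) (5.1736, 67.1413) (2.8025, 85.5537) (2.326, 87) (0, 87)]  |A|=77.4223
10. canonical 5-gon: [(0, 67.0318) (5.1736, 67.1413) (2.8025, 85.5537) (2.326, 87) (0, 87)]
11. shoelace: 77.4223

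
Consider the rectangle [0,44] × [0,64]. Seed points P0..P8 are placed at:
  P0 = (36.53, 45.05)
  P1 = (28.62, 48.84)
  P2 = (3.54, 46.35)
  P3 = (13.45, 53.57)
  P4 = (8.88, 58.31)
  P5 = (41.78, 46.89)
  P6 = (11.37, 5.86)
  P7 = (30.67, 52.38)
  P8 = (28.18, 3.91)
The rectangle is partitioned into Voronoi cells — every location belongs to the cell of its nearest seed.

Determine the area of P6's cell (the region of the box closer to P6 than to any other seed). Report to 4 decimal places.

1. box [0,44]×[0,64]: [(0, 0) (44, 0) (44, 64) (0, 64)]
2. ⊥bis P6·P0 via (23.95,25.455): [(0, 40.8309) (0, 0) (44, 0) (44, 12.5829)]  |A|=1175.1036
3. ⊥bis P6·P1 via (19.995,27.35): [(22.6715, 26.2758) (0, 35.375) (0, 0) (44, 0) (44, 12.5829)]  |A|=1113.2565
4. ⊥bis P6·P2 via (7.455,26.105): [(22.6715, 26.2758) (18.0109, 28.1463) (0, 24.6633) (0, 0) (44, 0) (44, 12.5829)]  |A|=1016.7933
5. ⊥bis P6·P3 via (12.41,29.715): [(22.6715, 26.2758) (18.0109, 28.1463) (0, 24.6633) (0, 0) (44, 0) (44, 12.5829)]  |A|=1016.7933
6. ⊥bis P6·P4 via (10.125,32.085): [(22.6715, 26.2758) (18.0109, 28.1463) (0, 24.6633) (0, 0) (44, 0) (44, 12.5829)]  |A|=1016.7933
7. ⊥bis P6·P5 via (26.575,26.375): [(22.6715, 26.2758) (18.0109, 28.1463) (0, 24.6633) (0, 0) (44, 0) (44, 12.5829)]  |A|=1016.7933
8. ⊥bis P6·P7 via (21.02,29.12): [(22.6715, 26.2758) (18.0109, 28.1463) (0, 24.6633) (0, 0) (44, 0) (44, 12.5829)]  |A|=1016.7933
9. ⊥bis P6·P8 via (19.775,4.885): [(22.2748, 26.435) (18.0109, 28.1463) (0, 24.6633) (0, 0) (19.2083, 0)]  |A|=551.4089
10. canonical 5-gon: [(22.2748, 26.435) (18.0109, 28.1463) (0, 24.6633) (0, 0) (19.2083, 0)]
11. shoelace: 551.4089

Area of P6's cell: 551.4089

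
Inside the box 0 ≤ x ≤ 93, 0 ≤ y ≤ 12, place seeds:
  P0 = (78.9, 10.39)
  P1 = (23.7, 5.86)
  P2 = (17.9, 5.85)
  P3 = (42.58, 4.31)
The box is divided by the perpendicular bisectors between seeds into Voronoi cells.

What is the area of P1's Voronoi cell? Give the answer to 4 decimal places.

1. box [0,93]×[0,12]: [(0, 0) (93, 0) (93, 12) (0, 12)]
2. ⊥bis P1·P0 via (51.3,8.125): [(0, 0) (51.9668, 0) (50.982, 12) (0, 12)]  |A|=617.6927
3. ⊥bis P1·P2 via (20.8,5.855): [(20.8101, 0) (51.9668, 0) (50.982, 12) (20.7894, 12)]  |A|=368.0957
4. ⊥bis P1·P3 via (33.14,5.085): [(20.8101, 0) (32.7225, 0) (33.7077, 12) (20.7894, 12)]  |A|=148.9844
5. canonical 4-gon: [(20.8101, 0) (32.7225, 0) (33.7077, 12) (20.7894, 12)]
6. shoelace: 148.9844

Area of P1's cell: 148.9844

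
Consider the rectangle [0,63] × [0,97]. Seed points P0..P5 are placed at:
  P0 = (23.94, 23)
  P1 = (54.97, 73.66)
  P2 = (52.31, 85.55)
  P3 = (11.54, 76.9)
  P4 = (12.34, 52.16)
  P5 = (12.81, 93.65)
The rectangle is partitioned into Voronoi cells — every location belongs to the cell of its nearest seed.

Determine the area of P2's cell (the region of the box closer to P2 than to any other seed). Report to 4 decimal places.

1. box [0,63]×[0,97]: [(0, 0) (63, 0) (63, 97) (0, 97)]
2. ⊥bis P2·P0 via (38.125,54.275): [(0, 71.5669) (63, 42.9928) (63, 97) (0, 97)]  |A|=2502.3716
3. ⊥bis P2·P1 via (53.64,79.605): [(0, 71.5669) (5.85, 68.9135) (63, 81.699) (63, 97) (0, 97)]  |A|=1396.3414
4. ⊥bis P2·P3 via (31.925,81.225): [(33.2371, 75.0405) (63, 81.699) (63, 97) (28.5781, 97)]  |A|=605.6445
5. ⊥bis P2·P4 via (32.325,68.855): [(33.2371, 75.0405) (63, 81.699) (63, 97) (28.5781, 97)]  |A|=605.6445
6. ⊥bis P2·P5 via (32.56,89.6): [(31.3746, 83.8193) (33.2371, 75.0405) (63, 81.699) (63, 97) (34.0775, 97)]  |A|=569.4016
7. canonical 5-gon: [(31.3746, 83.8193) (33.2371, 75.0405) (63, 81.699) (63, 97) (34.0775, 97)]
8. shoelace: 569.4016

Area of P2's cell: 569.4016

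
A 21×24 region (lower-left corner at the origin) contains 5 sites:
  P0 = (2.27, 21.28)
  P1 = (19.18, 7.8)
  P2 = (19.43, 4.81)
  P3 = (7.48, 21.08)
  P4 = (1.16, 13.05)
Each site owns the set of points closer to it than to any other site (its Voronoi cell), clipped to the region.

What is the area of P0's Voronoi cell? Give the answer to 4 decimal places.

1. box [0,21]×[0,24]: [(0, 0) (21, 0) (21, 24) (0, 24)]
2. ⊥bis P0·P1 via (10.725,14.54): [(0, 1.086) (18.2661, 24) (0, 24)]  |A|=209.2751
3. ⊥bis P0·P2 via (10.85,13.045): [(0, 1.7404) (3.0789, 4.9483) (18.2661, 24) (0, 24)]  |A|=208.2677
4. ⊥bis P0·P3 via (4.875,21.18): [(0, 1.7404) (3.0789, 4.9483) (4.3112, 6.4943) (4.9833, 24) (0, 24)]  |A|=92.0042
5. ⊥bis P0·P4 via (1.715,17.165): [(0, 17.3963) (4.7054, 16.7617) (4.9833, 24) (0, 24)]  |A|=33.5717
6. canonical 4-gon: [(0, 17.3963) (4.7054, 16.7617) (4.9833, 24) (0, 24)]
7. shoelace: 33.5717

Area of P0's cell: 33.5717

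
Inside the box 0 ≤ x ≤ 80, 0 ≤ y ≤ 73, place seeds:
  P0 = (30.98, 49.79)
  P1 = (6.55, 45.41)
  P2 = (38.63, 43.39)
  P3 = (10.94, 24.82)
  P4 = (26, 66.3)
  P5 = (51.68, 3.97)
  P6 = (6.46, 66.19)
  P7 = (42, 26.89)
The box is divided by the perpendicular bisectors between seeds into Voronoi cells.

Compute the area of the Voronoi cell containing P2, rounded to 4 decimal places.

1. box [0,80]×[0,73]: [(0, 0) (80, 0) (80, 73) (0, 73)]
2. ⊥bis P2·P0 via (34.805,46.59): [(0, 4.9871) (0, 0) (80, 0) (80, 73) (56.8996, 73)]  |A|=3905.0466
3. ⊥bis P2·P1 via (22.59,44.4): [(21.7449, 30.9791) (19.7942, 0) (80, 0) (80, 73) (56.8996, 73)]  |A|=3544.2199
4. ⊥bis P2·P3 via (24.785,34.105): [(24.5959, 34.387) (47.6572, 0) (80, 0) (80, 73) (56.8996, 73)]  |A|=3024.3228
5. ⊥bis P2·P4 via (32.315,54.845): [(49.7543, 64.4591) (24.5959, 34.387) (47.6572, 0) (80, 0) (80, 73) (65.247, 73)]  |A|=2988.6757
6. ⊥bis P2·P5 via (45.155,23.68): [(49.7543, 64.4591) (24.5959, 34.387) (34.207, 20.0557) (80, 35.2154) (80, 73) (65.247, 73)]  |A|=1858.037
7. ⊥bis P2·P6 via (22.545,54.79): [(49.7543, 64.4591) (24.5959, 34.387) (34.207, 20.0557) (80, 35.2154) (80, 73) (65.247, 73)]  |A|=1858.037
8. ⊥bis P2·P7 via (40.315,35.14): [(49.7543, 64.4591) (24.5959, 34.387) (26.0454, 32.2255) (80, 43.2454) (80, 73) (65.247, 73)]  |A|=1300.9003
9. canonical 6-gon: [(49.7543, 64.4591) (24.5959, 34.387) (26.0454, 32.2255) (80, 43.2454) (80, 73) (65.247, 73)]
10. shoelace: 1300.9003

Area of P2's cell: 1300.9003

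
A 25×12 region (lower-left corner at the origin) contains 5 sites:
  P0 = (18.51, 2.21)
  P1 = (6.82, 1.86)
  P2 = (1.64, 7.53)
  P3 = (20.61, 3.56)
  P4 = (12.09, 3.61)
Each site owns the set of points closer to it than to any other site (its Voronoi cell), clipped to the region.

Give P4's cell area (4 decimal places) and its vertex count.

Area of P4's cell: 83.4594 (6 vertices)

1. box [0,25]×[0,12]: [(0, 0) (25, 0) (25, 12) (0, 12)]
2. ⊥bis P4·P0 via (15.3,2.91): [(0, 0) (14.6654, 0) (17.2822, 12) (0, 12)]  |A|=191.686
3. ⊥bis P4·P1 via (9.455,2.735): [(10.3632, 0) (14.6654, 0) (17.2822, 12) (6.3784, 12)]  |A|=91.2364
4. ⊥bis P4·P2 via (6.865,5.57): [(7.7395, 7.9012) (10.3632, 0) (14.6654, 0) (17.2822, 12) (9.277, 12)]  |A|=85.2959
5. ⊥bis P4·P3 via (16.35,3.585): [(7.7395, 7.9012) (10.3632, 0) (14.6654, 0) (16.375, 7.8395) (16.3994, 12) (9.277, 12)]  |A|=83.4594
6. canonical 6-gon: [(7.7395, 7.9012) (10.3632, 0) (14.6654, 0) (16.375, 7.8395) (16.3994, 12) (9.277, 12)]
7. shoelace: 83.4594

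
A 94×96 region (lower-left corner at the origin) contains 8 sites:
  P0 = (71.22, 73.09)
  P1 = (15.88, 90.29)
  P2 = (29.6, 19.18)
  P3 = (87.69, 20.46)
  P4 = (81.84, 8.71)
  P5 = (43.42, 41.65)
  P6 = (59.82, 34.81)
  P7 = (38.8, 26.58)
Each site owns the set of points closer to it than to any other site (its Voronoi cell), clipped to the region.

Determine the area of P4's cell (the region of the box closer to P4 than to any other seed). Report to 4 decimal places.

1. box [0,94]×[0,96]: [(0, 0) (94, 0) (94, 96) (0, 96)]
2. ⊥bis P4·P0 via (76.53,40.9): [(0, 28.2758) (0, 0) (94, 0) (94, 43.7818)]  |A|=3386.7061
3. ⊥bis P4·P1 via (48.86,49.5): [(28.4049, 32.9614) (0, 9.9952) (0, 0) (94, 0) (94, 43.7818)]  |A|=3127.0771
4. ⊥bis P4·P2 via (55.72,13.945): [(60.5955, 38.2715) (52.9251, 0) (94, 0) (94, 43.7818)]  |A|=1517.2521
5. ⊥bis P4·P3 via (84.765,14.585): [(58.4719, 27.6756) (52.9251, 0) (94, 0) (94, 9.9871)]  |A|=745.7982
6. ⊥bis P4·P5 via (62.63,25.18): [(62.8856, 25.4781) (56.5506, 18.0892) (52.9251, 0) (94, 0) (94, 9.9871)]  |A|=722.5313
7. ⊥bis P4·P6 via (70.83,21.76): [(70.6532, 21.6109) (54.5301, 8.0082) (52.9251, 0) (94, 0) (94, 9.9871)]  |A|=614.0575
8. ⊥bis P4·P7 via (60.32,17.645): [(70.6532, 21.6109) (57.2832, 10.3309) (52.9939, 0) (94, 0) (94, 9.9871)]  |A|=604.5428
9. canonical 5-gon: [(70.6532, 21.6109) (57.2832, 10.3309) (52.9939, 0) (94, 0) (94, 9.9871)]
10. shoelace: 604.5428

Area of P4's cell: 604.5428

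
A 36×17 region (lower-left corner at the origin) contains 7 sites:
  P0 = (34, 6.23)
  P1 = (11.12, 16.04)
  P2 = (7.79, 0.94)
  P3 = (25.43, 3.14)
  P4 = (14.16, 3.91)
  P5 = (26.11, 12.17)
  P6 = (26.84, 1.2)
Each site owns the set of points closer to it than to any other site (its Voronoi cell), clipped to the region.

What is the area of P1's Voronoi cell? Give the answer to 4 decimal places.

Area of P1's cell: 131.3761

1. box [0,36]×[0,17]: [(0, 0) (36, 0) (36, 17) (0, 17)]
2. ⊥bis P1·P0 via (22.56,11.135): [(0, 0) (17.7858, 0) (25.0747, 17) (0, 17)]  |A|=364.3138
3. ⊥bis P1·P2 via (9.455,8.49): [(0, 10.5751) (20.3918, 6.0781) (25.0747, 17) (0, 17)]  |A|=202.439
4. ⊥bis P1·P3 via (18.275,9.59): [(0, 10.5751) (15.9852, 7.0499) (24.9549, 17) (0, 17)]  |A|=175.5033
5. ⊥bis P1·P4 via (12.64,9.975): [(0, 10.5751) (7.9973, 8.8115) (20.368, 11.9118) (24.9549, 17) (0, 17)]  |A|=152.225
6. ⊥bis P1·P5 via (18.615,14.105): [(0, 10.5751) (7.9973, 8.8115) (17.8883, 11.2903) (19.3624, 17) (0, 17)]  |A|=131.3761
7. ⊥bis P1·P6 via (18.98,8.62): [(0, 10.5751) (7.9973, 8.8115) (17.8883, 11.2903) (19.3624, 17) (0, 17)]  |A|=131.3761
8. canonical 5-gon: [(0, 10.5751) (7.9973, 8.8115) (17.8883, 11.2903) (19.3624, 17) (0, 17)]
9. shoelace: 131.3761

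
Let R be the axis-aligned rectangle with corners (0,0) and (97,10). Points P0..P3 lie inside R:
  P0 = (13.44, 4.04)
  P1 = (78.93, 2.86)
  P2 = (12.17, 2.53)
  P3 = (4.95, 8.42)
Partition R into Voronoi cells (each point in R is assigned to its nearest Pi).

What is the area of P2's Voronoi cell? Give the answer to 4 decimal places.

1. box [0,97]×[0,10]: [(0, 0) (97, 0) (97, 10) (0, 10)]
2. ⊥bis P2·P0 via (12.805,3.285): [(0, 0) (16.7108, 0) (4.821, 10) (0, 10)]  |A|=107.6591
3. ⊥bis P2·P1 via (45.55,2.695): [(0, 0) (16.7108, 0) (4.821, 10) (0, 10)]  |A|=107.6591
4. ⊥bis P2·P3 via (8.56,5.475): [(4.0936, 0) (16.7108, 0) (9.2278, 6.2936)]  |A|=39.704
5. canonical 3-gon: [(4.0936, 0) (16.7108, 0) (9.2278, 6.2936)]
6. shoelace: 39.704

Area of P2's cell: 39.7040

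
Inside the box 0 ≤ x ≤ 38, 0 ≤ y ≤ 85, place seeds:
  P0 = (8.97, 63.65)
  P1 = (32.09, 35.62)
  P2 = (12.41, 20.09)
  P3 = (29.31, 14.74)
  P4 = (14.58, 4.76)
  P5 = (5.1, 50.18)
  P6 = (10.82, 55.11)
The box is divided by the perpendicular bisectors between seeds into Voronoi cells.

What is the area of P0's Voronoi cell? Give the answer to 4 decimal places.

1. box [0,38]×[0,85]: [(0, 0) (38, 0) (38, 85) (0, 85)]
2. ⊥bis P0·P1 via (20.53,49.635): [(0, 32.7012) (38, 64.0448) (38, 85) (0, 85)]  |A|=1391.8256
3. ⊥bis P0·P2 via (10.69,41.87): [(0, 41.0258) (11.161, 41.9072) (38, 64.0448) (38, 85) (0, 85)]  |A|=1345.3702
4. ⊥bis P0·P3 via (19.14,39.195): [(0, 41.0258) (11.161, 41.9072) (38, 64.0448) (38, 85) (0, 85)]  |A|=1345.3702
5. ⊥bis P0·P4 via (11.775,34.205): [(0, 41.0258) (11.161, 41.9072) (38, 64.0448) (38, 85) (0, 85)]  |A|=1345.3702
6. ⊥bis P0·P5 via (7.035,56.915): [(0, 58.9362) (23.5897, 52.1587) (38, 64.0448) (38, 85) (0, 85)]  |A|=1082.388
7. ⊥bis P0·P6 via (9.895,59.38): [(0, 58.9362) (3.3729, 57.9671) (38, 65.4683) (38, 85) (0, 85)]  |A|=895.7425
8. canonical 5-gon: [(0, 58.9362) (3.3729, 57.9671) (38, 65.4683) (38, 85) (0, 85)]
9. shoelace: 895.7425

Area of P0's cell: 895.7425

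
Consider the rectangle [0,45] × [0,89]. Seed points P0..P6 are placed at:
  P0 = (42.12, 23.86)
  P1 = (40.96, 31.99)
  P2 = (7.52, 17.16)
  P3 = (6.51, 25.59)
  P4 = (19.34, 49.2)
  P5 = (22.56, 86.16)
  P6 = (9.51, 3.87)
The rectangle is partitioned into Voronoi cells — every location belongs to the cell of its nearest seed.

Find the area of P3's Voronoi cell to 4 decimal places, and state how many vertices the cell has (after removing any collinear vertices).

1. box [0,45]×[0,89]: [(0, 0) (45, 0) (45, 89) (0, 89)]
2. ⊥bis P3·P0 via (24.315,24.725): [(0, 0) (23.1138, 0) (27.4376, 89) (0, 89)]  |A|=2249.5379
3. ⊥bis P3·P1 via (23.735,28.79): [(0, 0) (23.1138, 0) (24.3513, 25.4725) (12.5494, 89) (0, 89)]  |A|=1776.6327
4. ⊥bis P3·P2 via (7.015,21.375): [(0, 20.5345) (24.2526, 23.4402) (24.3513, 25.4725) (12.5494, 89) (0, 89)]  |A|=1256.7283
5. ⊥bis P3·P4 via (12.925,37.395): [(0, 44.4186) (0, 20.5345) (24.2526, 23.4402) (24.3513, 25.4725) (23.1707, 31.8273)]  |A|=381.4954
6. ⊥bis P3·P5 via (14.535,55.875): [(0, 44.4186) (0, 20.5345) (24.2526, 23.4402) (24.3513, 25.4725) (23.1707, 31.8273)]  |A|=381.4954
7. ⊥bis P3·P6 via (8.01,14.73): [(0, 44.4186) (0, 20.5345) (24.2526, 23.4402) (24.3513, 25.4725) (23.1707, 31.8273)]  |A|=381.4954
8. canonical 5-gon: [(0, 44.4186) (0, 20.5345) (24.2526, 23.4402) (24.3513, 25.4725) (23.1707, 31.8273)]
9. shoelace: 381.4954

Area of P3's cell: 381.4954 (5 vertices)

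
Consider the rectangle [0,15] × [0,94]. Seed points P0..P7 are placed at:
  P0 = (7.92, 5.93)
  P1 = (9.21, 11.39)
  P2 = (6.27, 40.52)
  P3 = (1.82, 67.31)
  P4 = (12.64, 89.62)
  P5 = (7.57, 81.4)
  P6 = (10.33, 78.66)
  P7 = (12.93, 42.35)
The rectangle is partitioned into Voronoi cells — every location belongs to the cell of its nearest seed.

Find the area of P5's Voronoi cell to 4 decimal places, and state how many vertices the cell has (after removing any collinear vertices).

1. box [0,15]×[0,94]: [(0, 0) (15, 0) (15, 94) (0, 94)]
2. ⊥bis P5·P0 via (7.745,43.665): [(0, 43.6291) (15, 43.6986) (15, 94) (0, 94)]  |A|=755.042
3. ⊥bis P5·P1 via (8.39,46.395): [(0, 46.1985) (15, 46.5498) (15, 94) (0, 94)]  |A|=714.3877
4. ⊥bis P5·P2 via (6.92,60.96): [(0, 61.1801) (15, 60.7031) (15, 94) (0, 94)]  |A|=495.8767
5. ⊥bis P5·P3 via (4.695,74.355): [(0, 76.271) (15, 70.1496) (15, 94) (0, 94)]  |A|=311.8454
6. ⊥bis P5·P4 via (10.105,85.51): [(0, 91.7426) (0, 76.271) (15, 70.1496) (15, 82.4908)]  |A|=208.5964
7. ⊥bis P5·P6 via (8.95,80.03): [(12.7628, 83.8707) (0, 91.7426) (0, 76.271) (3.7137, 74.7555)]  |A|=122.5138
8. ⊥bis P5·P7 via (10.25,61.875): [(12.7628, 83.8707) (0, 91.7426) (0, 76.271) (3.7137, 74.7555)]  |A|=122.5138
9. canonical 4-gon: [(12.7628, 83.8707) (0, 91.7426) (0, 76.271) (3.7137, 74.7555)]
10. shoelace: 122.5138

Area of P5's cell: 122.5138 (4 vertices)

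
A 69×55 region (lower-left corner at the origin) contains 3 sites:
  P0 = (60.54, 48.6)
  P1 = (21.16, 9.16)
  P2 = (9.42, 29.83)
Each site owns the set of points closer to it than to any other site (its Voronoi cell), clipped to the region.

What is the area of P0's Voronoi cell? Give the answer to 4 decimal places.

Area of P0's cell: 1306.9508

1. box [0,69]×[0,55]: [(0, 0) (69, 0) (69, 55) (0, 55)]
2. ⊥bis P0·P1 via (40.85,28.88): [(69, 0.7728) (69, 55) (14.6902, 55)]  |A|=1472.5334
3. ⊥bis P0·P2 via (34.98,39.215): [(37.5736, 32.1515) (69, 0.7728) (69, 55) (29.1841, 55)]  |A|=1306.9508
4. canonical 4-gon: [(37.5736, 32.1515) (69, 0.7728) (69, 55) (29.1841, 55)]
5. shoelace: 1306.9508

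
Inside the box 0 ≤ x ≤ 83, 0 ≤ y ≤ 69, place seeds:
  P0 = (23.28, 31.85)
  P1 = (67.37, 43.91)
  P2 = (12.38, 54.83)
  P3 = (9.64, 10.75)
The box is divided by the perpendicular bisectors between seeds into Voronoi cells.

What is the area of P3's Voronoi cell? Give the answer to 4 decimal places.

Area of P3's cell: 789.0805

1. box [0,83]×[0,69]: [(0, 0) (83, 0) (83, 69) (0, 69)]
2. ⊥bis P3·P0 via (16.46,21.3): [(0, 31.9405) (0, 0) (49.4094, 0)]  |A|=789.0805
3. ⊥bis P3·P1 via (38.505,27.33): [(0, 31.9405) (0, 0) (49.4094, 0)]  |A|=789.0805
4. ⊥bis P3·P2 via (11.01,32.79): [(0, 31.9405) (0, 0) (49.4094, 0)]  |A|=789.0805
5. canonical 3-gon: [(0, 31.9405) (0, 0) (49.4094, 0)]
6. shoelace: 789.0805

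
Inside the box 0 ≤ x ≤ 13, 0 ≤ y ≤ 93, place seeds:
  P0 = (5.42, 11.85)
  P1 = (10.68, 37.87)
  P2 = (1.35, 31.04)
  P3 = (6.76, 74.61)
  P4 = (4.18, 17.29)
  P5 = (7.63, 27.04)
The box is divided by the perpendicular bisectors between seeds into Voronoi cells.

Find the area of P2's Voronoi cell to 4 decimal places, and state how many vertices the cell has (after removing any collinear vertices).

1. box [0,13]×[0,93]: [(0, 0) (13, 0) (13, 93) (0, 93)]
2. ⊥bis P2·P0 via (3.385,21.445): [(0, 20.7271) (13, 23.4842) (13, 93) (0, 93)]  |A|=921.6264
3. ⊥bis P2·P1 via (6.015,34.455): [(0, 42.6717) (0, 20.7271) (13, 23.4842) (13, 24.9133)]  |A|=151.9286
4. ⊥bis P2·P3 via (4.055,52.825): [(0, 42.6717) (0, 20.7271) (13, 23.4842) (13, 24.9133)]  |A|=151.9286
5. ⊥bis P2·P4 via (2.765,24.165): [(12.1359, 26.0937) (0, 42.6717) (0, 23.5959)]  |A|=115.7505
6. ⊥bis P2·P5 via (4.49,29.04): [(1.1767, 23.8381) (7.0439, 33.0496) (0, 42.6717) (0, 23.5959)]  |A|=71.8925
7. canonical 4-gon: [(1.1767, 23.8381) (7.0439, 33.0496) (0, 42.6717) (0, 23.5959)]
8. shoelace: 71.8925

Area of P2's cell: 71.8925 (4 vertices)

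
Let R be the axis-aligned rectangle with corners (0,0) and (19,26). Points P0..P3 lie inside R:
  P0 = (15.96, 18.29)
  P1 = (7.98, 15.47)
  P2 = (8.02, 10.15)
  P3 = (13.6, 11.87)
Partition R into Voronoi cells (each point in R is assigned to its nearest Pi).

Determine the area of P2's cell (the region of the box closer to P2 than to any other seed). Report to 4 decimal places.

Area of P2's cell: 156.4379

1. box [0,19]×[0,26]: [(0, 0) (19, 0) (19, 26) (0, 26)]
2. ⊥bis P2·P0 via (11.99,14.22): [(0, 25.9154) (0, 0) (19, 0) (19, 7.3822)]  |A|=316.3276
3. ⊥bis P2·P1 via (8,12.81): [(13.3939, 12.8506) (0, 12.7498) (0, 0) (19, 0) (19, 7.3822)]  |A|=228.1583
4. ⊥bis P2·P3 via (10.81,11.01): [(10.2499, 12.8269) (0, 12.7498) (0, 0) (14.2038, 0)]  |A|=156.4379
5. canonical 4-gon: [(10.2499, 12.8269) (0, 12.7498) (0, 0) (14.2038, 0)]
6. shoelace: 156.4379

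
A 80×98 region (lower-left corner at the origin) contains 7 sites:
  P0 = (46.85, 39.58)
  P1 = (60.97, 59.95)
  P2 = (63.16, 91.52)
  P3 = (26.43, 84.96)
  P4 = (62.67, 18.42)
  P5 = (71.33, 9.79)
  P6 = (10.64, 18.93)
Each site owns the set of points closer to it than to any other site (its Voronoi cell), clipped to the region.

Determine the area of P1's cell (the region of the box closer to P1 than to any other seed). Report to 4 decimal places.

Area of P1's cell: 1148.3025

1. box [0,80]×[0,98]: [(0, 0) (80, 0) (80, 98) (0, 98)]
2. ⊥bis P1·P0 via (53.91,49.765): [(0, 87.1341) (80, 31.68) (80, 98) (0, 98)]  |A|=3087.4335
3. ⊥bis P1·P2 via (62.065,75.735): [(11.3716, 79.2516) (80, 31.68) (80, 74.4909)]  |A|=1469.0183
4. ⊥bis P1·P3 via (43.7,72.455): [(46.8398, 76.7912) (36.173, 62.0599) (80, 31.68) (80, 74.4909)]  |A|=1194.6501
5. ⊥bis P1·P4 via (61.82,39.185): [(46.8398, 76.7912) (36.173, 62.0599) (68.7631, 39.4692) (80, 39.9292) (80, 74.4909)]  |A|=1148.3025
6. ⊥bis P1·P5 via (66.15,34.87): [(46.8398, 76.7912) (36.173, 62.0599) (68.7631, 39.4692) (80, 39.9292) (80, 74.4909)]  |A|=1148.3025
7. ⊥bis P1·P6 via (35.805,39.44): [(46.8398, 76.7912) (36.173, 62.0599) (68.7631, 39.4692) (80, 39.9292) (80, 74.4909)]  |A|=1148.3025
8. canonical 5-gon: [(46.8398, 76.7912) (36.173, 62.0599) (68.7631, 39.4692) (80, 39.9292) (80, 74.4909)]
9. shoelace: 1148.3025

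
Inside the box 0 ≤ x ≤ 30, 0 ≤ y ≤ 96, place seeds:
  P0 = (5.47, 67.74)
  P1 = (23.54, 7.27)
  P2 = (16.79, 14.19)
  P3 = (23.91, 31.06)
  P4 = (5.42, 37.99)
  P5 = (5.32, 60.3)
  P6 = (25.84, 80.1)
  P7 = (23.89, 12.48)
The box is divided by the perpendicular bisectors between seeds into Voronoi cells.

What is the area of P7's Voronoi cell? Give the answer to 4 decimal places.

Area of P7's cell: 108.5020

1. box [0,30]×[0,96]: [(0, 0) (30, 0) (30, 96) (0, 96)]
2. ⊥bis P7·P0 via (14.68,40.11): [(0, 35.2167) (0, 0) (30, 0) (30, 45.2167)]  |A|=1206.5
3. ⊥bis P7·P1 via (23.715,9.875): [(0, 35.2167) (0, 11.4681) (30, 9.4528) (30, 45.2167)]  |A|=892.6862
4. ⊥bis P7·P2 via (20.34,13.335): [(27.8456, 44.4985) (19.5737, 10.1532) (30, 9.4528) (30, 45.2167)]  |A|=220.4697
5. ⊥bis P7·P3 via (23.9,21.77): [(22.3719, 21.7716) (19.5737, 10.1532) (30, 9.4528) (30, 21.7634)]  |A|=108.502
6. ⊥bis P7·P4 via (14.655,25.235): [(22.3719, 21.7716) (19.5737, 10.1532) (30, 9.4528) (30, 21.7634)]  |A|=108.502
7. ⊥bis P7·P5 via (14.605,36.39): [(22.3719, 21.7716) (19.5737, 10.1532) (30, 9.4528) (30, 21.7634)]  |A|=108.502
8. ⊥bis P7·P6 via (24.865,46.29): [(22.3719, 21.7716) (19.5737, 10.1532) (30, 9.4528) (30, 21.7634)]  |A|=108.502
9. canonical 4-gon: [(22.3719, 21.7716) (19.5737, 10.1532) (30, 9.4528) (30, 21.7634)]
10. shoelace: 108.502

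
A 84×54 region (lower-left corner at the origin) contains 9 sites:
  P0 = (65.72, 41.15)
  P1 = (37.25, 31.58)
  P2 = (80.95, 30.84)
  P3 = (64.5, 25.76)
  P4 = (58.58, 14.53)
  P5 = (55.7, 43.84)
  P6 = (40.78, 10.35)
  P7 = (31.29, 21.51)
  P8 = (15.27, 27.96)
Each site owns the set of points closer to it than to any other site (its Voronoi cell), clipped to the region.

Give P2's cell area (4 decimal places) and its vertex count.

1. box [0,84]×[0,54]: [(0, 0) (84, 0) (84, 54) (0, 54)]
2. ⊥bis P2·P0 via (73.335,35.995): [(48.9681, 0) (84, 0) (84, 51.7494)]  |A|=906.441
3. ⊥bis P2·P1 via (59.1,31.21): [(58.8179, 14.5502) (58.5715, 0) (84, 0) (84, 51.7494)]  |A|=836.5749
4. ⊥bis P2·P3 via (72.725,28.3): [(71.2842, 32.9656) (81.4645, 0) (84, 0) (84, 51.7494)]  |A|=370.8102
5. ⊥bis P2·P4 via (69.765,22.685): [(71.2842, 32.9656) (77.908, 11.5165) (84, 3.161) (84, 51.7494)]  |A|=346.5817
6. ⊥bis P2·P5 via (68.325,37.34): [(71.2842, 32.9656) (77.908, 11.5165) (84, 3.161) (84, 51.7494)]  |A|=346.5817
7. ⊥bis P2·P6 via (60.865,20.595): [(71.2842, 32.9656) (77.908, 11.5165) (84, 3.161) (84, 51.7494)]  |A|=346.5817
8. ⊥bis P2·P7 via (56.12,26.175): [(71.2842, 32.9656) (77.908, 11.5165) (84, 3.161) (84, 51.7494)]  |A|=346.5817
9. ⊥bis P2·P8 via (48.11,29.4): [(71.2842, 32.9656) (77.908, 11.5165) (84, 3.161) (84, 51.7494)]  |A|=346.5817
10. canonical 4-gon: [(71.2842, 32.9656) (77.908, 11.5165) (84, 3.161) (84, 51.7494)]
11. shoelace: 346.5817

Area of P2's cell: 346.5817 (4 vertices)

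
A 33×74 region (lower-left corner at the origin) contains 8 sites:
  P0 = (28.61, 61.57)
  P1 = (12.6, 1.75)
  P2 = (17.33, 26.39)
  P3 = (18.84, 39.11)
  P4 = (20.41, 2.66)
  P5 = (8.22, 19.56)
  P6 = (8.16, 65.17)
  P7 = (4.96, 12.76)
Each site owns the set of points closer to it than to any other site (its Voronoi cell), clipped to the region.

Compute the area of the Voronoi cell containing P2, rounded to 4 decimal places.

Area of P2's cell: 361.9024

1. box [0,33]×[0,74]: [(0, 0) (33, 0) (33, 74) (0, 74)]
2. ⊥bis P2·P0 via (22.97,43.98): [(0, 51.345) (0, 0) (33, 0) (33, 40.764)]  |A|=1519.7991
3. ⊥bis P2·P1 via (14.965,14.07): [(0, 51.345) (0, 16.9427) (33, 10.6079) (33, 40.764)]  |A|=1065.2131
4. ⊥bis P2·P3 via (18.085,32.75): [(0, 34.8969) (0, 16.9427) (33, 10.6079) (33, 30.9794)]  |A|=632.3731
5. ⊥bis P2·P4 via (18.87,14.525): [(0, 34.8969) (0, 16.9427) (15.1261, 14.0391) (33, 16.359) (33, 30.9794)]  |A|=580.9763
6. ⊥bis P2·P5 via (12.775,22.975): [(4.2117, 34.3969) (19.0889, 14.5534) (33, 16.359) (33, 30.9794)]  |A|=361.9024
7. ⊥bis P2·P6 via (12.745,45.78): [(4.2117, 34.3969) (19.0889, 14.5534) (33, 16.359) (33, 30.9794)]  |A|=361.9024
8. ⊥bis P2·P7 via (11.145,19.575): [(4.2117, 34.3969) (19.0889, 14.5534) (33, 16.359) (33, 30.9794)]  |A|=361.9024
9. canonical 4-gon: [(4.2117, 34.3969) (19.0889, 14.5534) (33, 16.359) (33, 30.9794)]
10. shoelace: 361.9024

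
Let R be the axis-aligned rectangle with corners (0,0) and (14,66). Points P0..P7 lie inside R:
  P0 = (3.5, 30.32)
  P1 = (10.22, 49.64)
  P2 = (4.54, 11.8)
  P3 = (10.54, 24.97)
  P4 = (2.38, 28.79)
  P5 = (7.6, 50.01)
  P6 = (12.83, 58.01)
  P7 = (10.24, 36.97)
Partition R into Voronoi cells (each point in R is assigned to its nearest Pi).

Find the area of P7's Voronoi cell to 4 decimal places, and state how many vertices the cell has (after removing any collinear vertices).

1. box [0,14]×[0,66]: [(0, 0) (14, 0) (14, 66) (0, 66)]
2. ⊥bis P7·P0 via (6.87,33.645): [(0, 40.608) (14, 26.4185) (14, 66) (0, 66)]  |A|=454.8146
3. ⊥bis P7·P1 via (10.23,43.305): [(0, 43.2889) (0, 40.608) (14, 26.4185) (14, 43.311)]  |A|=137.0133
4. ⊥bis P7·P2 via (7.39,24.385): [(0, 43.2889) (0, 40.608) (14, 26.4185) (14, 43.311)]  |A|=137.0133
5. ⊥bis P7·P3 via (10.39,30.97): [(0, 43.2889) (0, 40.608) (9.5305, 30.9485) (14, 31.0603) (14, 43.311)]  |A|=126.6401
6. ⊥bis P7·P4 via (6.31,32.88): [(0, 43.2889) (0, 40.608) (9.5305, 30.9485) (14, 31.0603) (14, 43.311)]  |A|=126.6401
7. ⊥bis P7·P5 via (8.92,43.49): [(7.9887, 43.3015) (0, 41.6841) (0, 40.608) (9.5305, 30.9485) (14, 31.0603) (14, 43.311)]  |A|=120.2301
8. ⊥bis P7·P6 via (11.535,47.49): [(7.9887, 43.3015) (0, 41.6841) (0, 40.608) (9.5305, 30.9485) (14, 31.0603) (14, 43.311)]  |A|=120.2301
9. canonical 6-gon: [(7.9887, 43.3015) (0, 41.6841) (0, 40.608) (9.5305, 30.9485) (14, 31.0603) (14, 43.311)]
10. shoelace: 120.2301

Area of P7's cell: 120.2301 (6 vertices)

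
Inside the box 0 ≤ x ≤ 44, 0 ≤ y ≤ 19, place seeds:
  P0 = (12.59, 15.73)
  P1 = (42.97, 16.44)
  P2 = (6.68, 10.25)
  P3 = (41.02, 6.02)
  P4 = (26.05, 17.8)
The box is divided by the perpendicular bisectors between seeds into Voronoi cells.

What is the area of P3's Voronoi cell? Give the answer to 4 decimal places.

Area of P3's cell: 179.3736

1. box [0,44]×[0,19]: [(0, 0) (44, 0) (44, 19) (0, 19)]
2. ⊥bis P3·P0 via (26.805,10.875): [(23.0907, 0) (44, 0) (44, 19) (29.58, 19)]  |A|=335.6277
3. ⊥bis P3·P1 via (41.995,11.23): [(27.8315, 13.8806) (23.0907, 0) (44, 0) (44, 10.8548)]  |A|=232.8687
4. ⊥bis P3·P2 via (23.85,8.135): [(27.8315, 13.8806) (23.0907, 0) (44, 0) (44, 10.8548)]  |A|=232.8687
5. ⊥bis P3·P4 via (33.535,11.91): [(34.1545, 12.6973) (24.1629, 0) (44, 0) (44, 10.8548)]  |A|=179.3736
6. canonical 4-gon: [(34.1545, 12.6973) (24.1629, 0) (44, 0) (44, 10.8548)]
7. shoelace: 179.3736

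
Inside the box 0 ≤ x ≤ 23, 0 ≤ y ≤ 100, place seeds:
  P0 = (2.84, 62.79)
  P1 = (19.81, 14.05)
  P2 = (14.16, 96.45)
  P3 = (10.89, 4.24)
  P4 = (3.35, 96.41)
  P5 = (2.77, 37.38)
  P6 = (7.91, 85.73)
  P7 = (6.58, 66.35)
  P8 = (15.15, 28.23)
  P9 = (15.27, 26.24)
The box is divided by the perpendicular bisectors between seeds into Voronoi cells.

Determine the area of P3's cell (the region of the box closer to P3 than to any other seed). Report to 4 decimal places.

1. box [0,23]×[0,100]: [(0, 0) (23, 0) (23, 100) (0, 100)]
2. ⊥bis P3·P0 via (6.865,33.515): [(0, 32.5711) (0, 0) (23, 0) (23, 35.7334)]  |A|=785.502
3. ⊥bis P3·P1 via (15.35,9.145): [(0, 23.1024) (0, 0) (23, 0) (23, 2.189)]  |A|=290.8514
4. ⊥bis P3·P2 via (12.525,50.345): [(0, 23.1024) (0, 0) (23, 0) (23, 2.189)]  |A|=290.8514
5. ⊥bis P3·P4 via (7.12,50.325): [(0, 23.1024) (0, 0) (23, 0) (23, 2.189)]  |A|=290.8514
6. ⊥bis P3·P5 via (6.83,20.81): [(3.4358, 19.9783) (0, 19.1365) (0, 0) (23, 0) (23, 2.189)]  |A|=284.0385
7. ⊥bis P3·P6 via (9.4,44.985): [(3.4358, 19.9783) (0, 19.1365) (0, 0) (23, 0) (23, 2.189)]  |A|=284.0385
8. ⊥bis P3·P7 via (8.735,35.295): [(3.4358, 19.9783) (0, 19.1365) (0, 0) (23, 0) (23, 2.189)]  |A|=284.0385
9. ⊥bis P3·P8 via (13.02,16.235): [(6.2257, 17.4415) (0, 18.547) (0, 0) (23, 0) (23, 2.189)]  |A|=276.6711
10. ⊥bis P3·P9 via (13.08,15.24): [(7.4041, 16.37) (0, 17.8441) (0, 0) (23, 0) (23, 2.189)]  |A|=271.385
11. canonical 5-gon: [(7.4041, 16.37) (0, 17.8441) (0, 0) (23, 0) (23, 2.189)]
12. shoelace: 271.385

Area of P3's cell: 271.3850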